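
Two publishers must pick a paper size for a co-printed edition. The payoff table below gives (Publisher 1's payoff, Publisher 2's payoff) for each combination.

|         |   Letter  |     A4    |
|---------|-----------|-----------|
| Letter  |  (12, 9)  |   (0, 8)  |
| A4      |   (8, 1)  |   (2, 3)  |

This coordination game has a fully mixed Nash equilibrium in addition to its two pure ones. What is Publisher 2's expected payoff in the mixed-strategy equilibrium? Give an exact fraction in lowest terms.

Publisher 1 mixes with probability p on Letter, chosen so Publisher 2 is indifferent: 9p + 1(1−p) = 8p + 3(1−p) gives p = 2/3.
Publisher 2's expected payoff is 9·2/3 + 1·1/3 = 19/3.

19/3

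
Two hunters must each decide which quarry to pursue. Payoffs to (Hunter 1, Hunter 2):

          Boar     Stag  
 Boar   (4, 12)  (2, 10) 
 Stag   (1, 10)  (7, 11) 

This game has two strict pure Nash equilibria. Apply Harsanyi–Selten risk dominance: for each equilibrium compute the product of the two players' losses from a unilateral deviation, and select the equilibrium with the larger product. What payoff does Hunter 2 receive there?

12

At both Boar: Hunter 1 loses 4 − 1 = 3 by deviating; Hunter 2 loses 12 − 10 = 2. Product = 3·2 = 6.
At both Stag: Hunter 1 loses 7 − 2 = 5 by deviating; Hunter 2 loses 11 − 10 = 1. Product = 5·1 = 5.
6 > 5, so both Boar is risk-dominant. Hunter 2's payoff there is 12.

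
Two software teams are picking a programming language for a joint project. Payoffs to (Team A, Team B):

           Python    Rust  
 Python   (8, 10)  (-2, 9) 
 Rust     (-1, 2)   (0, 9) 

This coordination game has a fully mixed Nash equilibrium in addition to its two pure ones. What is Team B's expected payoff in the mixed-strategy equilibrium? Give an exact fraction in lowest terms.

9

Team A mixes with probability p on Python, chosen so Team B is indifferent: 10p + 2(1−p) = 9p + 9(1−p) gives p = 7/8.
Team B's expected payoff is 10·7/8 + 2·1/8 = 9.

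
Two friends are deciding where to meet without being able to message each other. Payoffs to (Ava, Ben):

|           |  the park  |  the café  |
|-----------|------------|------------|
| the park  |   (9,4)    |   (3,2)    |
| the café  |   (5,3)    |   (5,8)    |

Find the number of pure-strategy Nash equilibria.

2

Both the park: Ava gets 9 (best alternative 5); Ben gets 4 (best alternative 2). Neither deviates — NE.
Both the café: Ava gets 5 (best alternative 3); Ben gets 8 (best alternative 3). Neither deviates — NE.
(the café, the park) is not a NE: Ava would switch to the park (9 > 5).
No other cell survives both best-response checks, so there are 2 pure NE.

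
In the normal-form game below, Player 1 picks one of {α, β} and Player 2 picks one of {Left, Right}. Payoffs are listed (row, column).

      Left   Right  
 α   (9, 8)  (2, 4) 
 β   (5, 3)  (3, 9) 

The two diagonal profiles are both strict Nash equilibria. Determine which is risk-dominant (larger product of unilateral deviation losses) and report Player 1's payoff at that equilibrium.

At (α, Left): Player 1 loses 9 − 5 = 4 by deviating; Player 2 loses 8 − 4 = 4. Product = 4·4 = 16.
At (β, Right): Player 1 loses 3 − 2 = 1 by deviating; Player 2 loses 9 − 3 = 6. Product = 1·6 = 6.
16 > 6, so (α, Left) is risk-dominant. Player 1's payoff there is 9.

9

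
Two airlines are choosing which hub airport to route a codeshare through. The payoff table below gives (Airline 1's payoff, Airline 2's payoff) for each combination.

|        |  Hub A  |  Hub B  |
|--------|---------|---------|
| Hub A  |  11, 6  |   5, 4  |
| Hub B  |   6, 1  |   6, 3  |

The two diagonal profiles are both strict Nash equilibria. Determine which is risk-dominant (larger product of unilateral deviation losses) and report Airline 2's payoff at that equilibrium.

6

At both Hub A: Airline 1 loses 11 − 6 = 5 by deviating; Airline 2 loses 6 − 4 = 2. Product = 5·2 = 10.
At both Hub B: Airline 1 loses 6 − 5 = 1 by deviating; Airline 2 loses 3 − 1 = 2. Product = 1·2 = 2.
10 > 2, so both Hub A is risk-dominant. Airline 2's payoff there is 6.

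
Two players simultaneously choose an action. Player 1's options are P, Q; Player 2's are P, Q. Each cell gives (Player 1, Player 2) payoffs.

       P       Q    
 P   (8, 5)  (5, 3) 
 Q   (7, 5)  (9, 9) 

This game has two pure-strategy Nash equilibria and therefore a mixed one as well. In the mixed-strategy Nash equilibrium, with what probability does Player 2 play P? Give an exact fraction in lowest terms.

Player 2's mix q on P must make Player 1 indifferent between P and Q.
Player 1's payoff from P: 8q + 5(1−q). From Q: 7q + 9(1−q).
Set equal: 1q = 4(1−q) → q = 4/5.

4/5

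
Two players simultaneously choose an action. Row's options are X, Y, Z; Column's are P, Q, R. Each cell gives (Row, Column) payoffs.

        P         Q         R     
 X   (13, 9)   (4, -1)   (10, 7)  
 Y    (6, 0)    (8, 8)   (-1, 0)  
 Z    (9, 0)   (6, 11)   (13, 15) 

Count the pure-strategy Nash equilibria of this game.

3

(X, P): Row gets 13 (best alternative 9); Column gets 9 (best alternative 7). Neither deviates — NE.
(Y, Q): Row gets 8 (best alternative 6); Column gets 8 (best alternative 0). Neither deviates — NE.
(Z, R): Row gets 13 (best alternative 10); Column gets 15 (best alternative 11). Neither deviates — NE.
(Y, P) is not a NE: Row would switch to X (13 > 6).
No other cell survives both best-response checks, so there are 3 pure NE.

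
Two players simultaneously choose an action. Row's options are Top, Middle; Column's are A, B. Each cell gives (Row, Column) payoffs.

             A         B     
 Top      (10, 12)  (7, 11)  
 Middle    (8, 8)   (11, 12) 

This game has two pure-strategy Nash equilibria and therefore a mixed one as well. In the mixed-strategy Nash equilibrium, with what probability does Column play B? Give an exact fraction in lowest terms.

Column's mix q on A must make Row indifferent between Top and Middle.
Row's payoff from Top: 10q + 7(1−q). From Middle: 8q + 11(1−q).
Set equal: 2q = 4(1−q) → q = 4/6 = 2/3.
Probability on B is 1 − 2/3 = 1/3.

1/3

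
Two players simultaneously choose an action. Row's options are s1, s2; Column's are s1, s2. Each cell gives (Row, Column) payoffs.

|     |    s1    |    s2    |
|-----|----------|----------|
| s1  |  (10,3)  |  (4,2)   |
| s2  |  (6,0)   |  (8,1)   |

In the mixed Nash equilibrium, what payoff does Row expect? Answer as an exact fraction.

7

Column mixes with probability q on s1, chosen so Row is indifferent: 10q + 4(1−q) = 6q + 8(1−q) gives q = 1/2.
Row's expected payoff (from either row, since indifferent) is 10·1/2 + 4·1/2 = 7.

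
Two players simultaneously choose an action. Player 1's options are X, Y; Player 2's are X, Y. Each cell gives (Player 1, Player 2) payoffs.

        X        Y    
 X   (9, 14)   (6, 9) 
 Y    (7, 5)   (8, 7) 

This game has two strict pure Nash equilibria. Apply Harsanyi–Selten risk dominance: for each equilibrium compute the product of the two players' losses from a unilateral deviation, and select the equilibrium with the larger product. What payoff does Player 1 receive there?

9

At both X: Player 1 loses 9 − 7 = 2 by deviating; Player 2 loses 14 − 9 = 5. Product = 2·5 = 10.
At both Y: Player 1 loses 8 − 6 = 2 by deviating; Player 2 loses 7 − 5 = 2. Product = 2·2 = 4.
10 > 4, so both X is risk-dominant. Player 1's payoff there is 9.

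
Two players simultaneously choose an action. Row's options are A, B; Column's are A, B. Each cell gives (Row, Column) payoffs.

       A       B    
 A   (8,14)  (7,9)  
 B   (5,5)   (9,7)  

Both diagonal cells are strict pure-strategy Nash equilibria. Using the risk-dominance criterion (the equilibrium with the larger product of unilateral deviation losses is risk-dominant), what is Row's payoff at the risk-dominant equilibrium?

8

At both A: Row loses 8 − 5 = 3 by deviating; Column loses 14 − 9 = 5. Product = 3·5 = 15.
At both B: Row loses 9 − 7 = 2 by deviating; Column loses 7 − 5 = 2. Product = 2·2 = 4.
15 > 4, so both A is risk-dominant. Row's payoff there is 8.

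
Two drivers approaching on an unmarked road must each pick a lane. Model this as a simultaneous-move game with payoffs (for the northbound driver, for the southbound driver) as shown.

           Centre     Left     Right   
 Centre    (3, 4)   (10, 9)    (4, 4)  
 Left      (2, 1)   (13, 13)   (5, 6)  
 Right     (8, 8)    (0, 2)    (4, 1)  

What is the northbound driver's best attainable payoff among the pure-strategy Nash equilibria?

Both Left is a pure NE (the northbound driver: 13 ≥ 10; the southbound driver: 13 ≥ 6). The northbound driver gets 13.
(Right, Centre) is a pure NE (the northbound driver: 8 ≥ 3; the southbound driver: 8 ≥ 2). The northbound driver gets 8.
Every other cell has a profitable deviation for at least one player. Highest of {13, 8} is 13.

13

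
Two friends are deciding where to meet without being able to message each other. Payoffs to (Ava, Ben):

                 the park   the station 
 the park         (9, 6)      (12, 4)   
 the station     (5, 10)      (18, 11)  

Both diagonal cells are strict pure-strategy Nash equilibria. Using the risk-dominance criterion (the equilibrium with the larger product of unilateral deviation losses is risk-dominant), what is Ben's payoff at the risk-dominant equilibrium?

At both the park: Ava loses 9 − 5 = 4 by deviating; Ben loses 6 − 4 = 2. Product = 4·2 = 8.
At both the station: Ava loses 18 − 12 = 6 by deviating; Ben loses 11 − 10 = 1. Product = 6·1 = 6.
8 > 6, so both the park is risk-dominant. Ben's payoff there is 6.

6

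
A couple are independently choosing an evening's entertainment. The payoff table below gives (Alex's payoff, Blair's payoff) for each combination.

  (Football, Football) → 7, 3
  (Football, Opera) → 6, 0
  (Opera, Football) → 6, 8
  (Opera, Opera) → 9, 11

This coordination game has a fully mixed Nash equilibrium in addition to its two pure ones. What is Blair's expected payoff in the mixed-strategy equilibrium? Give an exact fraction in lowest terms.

11/2

Alex mixes with probability p on Football, chosen so Blair is indifferent: 3p + 8(1−p) = 0p + 11(1−p) gives p = 1/2.
Blair's expected payoff is 3·1/2 + 8·1/2 = 11/2.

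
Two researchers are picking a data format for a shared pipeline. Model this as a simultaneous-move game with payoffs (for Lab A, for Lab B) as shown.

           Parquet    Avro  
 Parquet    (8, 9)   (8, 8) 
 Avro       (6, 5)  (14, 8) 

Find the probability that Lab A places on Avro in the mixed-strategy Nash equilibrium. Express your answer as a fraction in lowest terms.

Lab A's mix p on Parquet must make Lab B indifferent between Parquet and Avro.
Lab B's payoff from Parquet: 9p + 5(1−p). From Avro: 8p + 8(1−p).
Set equal: 1p = 3(1−p) → p = 3/4.
Probability on Avro is 1 − 3/4 = 1/4.

1/4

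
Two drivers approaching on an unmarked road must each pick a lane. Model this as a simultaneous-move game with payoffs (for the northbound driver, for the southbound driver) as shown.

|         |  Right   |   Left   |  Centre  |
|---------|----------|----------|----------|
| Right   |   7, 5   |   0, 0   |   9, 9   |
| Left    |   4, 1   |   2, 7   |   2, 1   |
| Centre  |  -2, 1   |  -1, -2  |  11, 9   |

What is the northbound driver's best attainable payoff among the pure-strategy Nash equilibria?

Both Left is a pure NE (the northbound driver: 2 ≥ 0; the southbound driver: 7 ≥ 1). The northbound driver gets 2.
Both Centre is a pure NE (the northbound driver: 11 ≥ 9; the southbound driver: 9 ≥ 1). The northbound driver gets 11.
Every other cell has a profitable deviation for at least one player. Highest of {2, 11} is 11.

11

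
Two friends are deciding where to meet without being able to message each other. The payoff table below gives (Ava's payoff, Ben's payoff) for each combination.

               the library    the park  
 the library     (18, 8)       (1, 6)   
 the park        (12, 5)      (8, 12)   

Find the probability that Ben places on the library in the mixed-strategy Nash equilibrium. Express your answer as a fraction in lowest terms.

Ben's mix q on the library must make Ava indifferent between the library and the park.
Ava's payoff from the library: 18q + 1(1−q). From the park: 12q + 8(1−q).
Set equal: 6q = 7(1−q) → q = 7/13.

7/13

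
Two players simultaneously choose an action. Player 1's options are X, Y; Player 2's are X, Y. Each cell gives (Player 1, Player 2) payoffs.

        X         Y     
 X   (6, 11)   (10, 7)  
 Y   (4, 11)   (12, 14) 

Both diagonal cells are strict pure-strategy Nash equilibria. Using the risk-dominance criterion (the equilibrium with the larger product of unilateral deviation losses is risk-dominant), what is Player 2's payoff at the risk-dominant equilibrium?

11

At both X: Player 1 loses 6 − 4 = 2 by deviating; Player 2 loses 11 − 7 = 4. Product = 2·4 = 8.
At both Y: Player 1 loses 12 − 10 = 2 by deviating; Player 2 loses 14 − 11 = 3. Product = 2·3 = 6.
8 > 6, so both X is risk-dominant. Player 2's payoff there is 11.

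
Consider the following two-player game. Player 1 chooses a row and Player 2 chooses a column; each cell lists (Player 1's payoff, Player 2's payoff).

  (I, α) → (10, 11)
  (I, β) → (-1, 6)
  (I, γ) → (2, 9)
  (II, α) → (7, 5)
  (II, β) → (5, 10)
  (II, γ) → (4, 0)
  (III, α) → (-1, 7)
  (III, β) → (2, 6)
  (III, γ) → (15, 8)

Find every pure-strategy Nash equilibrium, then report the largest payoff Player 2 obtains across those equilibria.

11

(I, α) is a pure NE (Player 1: 10 ≥ 7; Player 2: 11 ≥ 9). Player 2 gets 11.
(II, β) is a pure NE (Player 1: 5 ≥ 2; Player 2: 10 ≥ 5). Player 2 gets 10.
(III, γ) is a pure NE (Player 1: 15 ≥ 4; Player 2: 8 ≥ 7). Player 2 gets 8.
Every other cell has a profitable deviation for at least one player. Highest of {11, 10, 8} is 11.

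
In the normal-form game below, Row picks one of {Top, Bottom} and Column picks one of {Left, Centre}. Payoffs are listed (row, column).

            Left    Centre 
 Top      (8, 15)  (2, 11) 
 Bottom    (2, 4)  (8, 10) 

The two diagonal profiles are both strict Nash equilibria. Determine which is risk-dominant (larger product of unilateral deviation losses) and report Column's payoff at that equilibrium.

At (Top, Left): Row loses 8 − 2 = 6 by deviating; Column loses 15 − 11 = 4. Product = 6·4 = 24.
At (Bottom, Centre): Row loses 8 − 2 = 6 by deviating; Column loses 10 − 4 = 6. Product = 6·6 = 36.
36 > 24, so (Bottom, Centre) is risk-dominant. Column's payoff there is 10.

10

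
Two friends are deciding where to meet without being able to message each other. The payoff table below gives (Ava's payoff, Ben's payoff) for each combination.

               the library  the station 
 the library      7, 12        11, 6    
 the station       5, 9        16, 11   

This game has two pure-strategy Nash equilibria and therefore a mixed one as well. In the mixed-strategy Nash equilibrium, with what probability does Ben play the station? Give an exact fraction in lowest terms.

2/7

Ben's mix q on the library must make Ava indifferent between the library and the station.
Ava's payoff from the library: 7q + 11(1−q). From the station: 5q + 16(1−q).
Set equal: 2q = 5(1−q) → q = 5/7.
Probability on the station is 1 − 5/7 = 2/7.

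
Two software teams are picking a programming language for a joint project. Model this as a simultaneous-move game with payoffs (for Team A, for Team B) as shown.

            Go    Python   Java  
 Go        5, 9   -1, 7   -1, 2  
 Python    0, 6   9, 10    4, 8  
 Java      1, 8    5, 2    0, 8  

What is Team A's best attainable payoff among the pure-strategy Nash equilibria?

9

Both Go is a pure NE (Team A: 5 ≥ 1; Team B: 9 ≥ 7). Team A gets 5.
Both Python is a pure NE (Team A: 9 ≥ 5; Team B: 10 ≥ 8). Team A gets 9.
Every other cell has a profitable deviation for at least one player. Highest of {5, 9} is 9.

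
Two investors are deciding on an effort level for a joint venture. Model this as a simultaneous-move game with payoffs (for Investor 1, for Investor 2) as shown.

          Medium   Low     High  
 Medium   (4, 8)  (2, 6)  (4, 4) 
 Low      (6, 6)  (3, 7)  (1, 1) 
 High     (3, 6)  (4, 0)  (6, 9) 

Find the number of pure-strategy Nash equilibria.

Both High: Investor 1 gets 6 (best alternative 4); Investor 2 gets 9 (best alternative 6). Neither deviates — NE.
Both Medium is not a NE: Investor 1 would switch to Low (6 > 4).
No other cell survives both best-response checks, so there is 1 pure NE.

1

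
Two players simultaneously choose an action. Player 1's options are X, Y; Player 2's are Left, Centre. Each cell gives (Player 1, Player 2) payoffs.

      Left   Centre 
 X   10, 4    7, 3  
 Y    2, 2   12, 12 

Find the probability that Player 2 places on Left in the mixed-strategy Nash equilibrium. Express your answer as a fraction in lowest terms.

Player 2's mix q on Left must make Player 1 indifferent between X and Y.
Player 1's payoff from X: 10q + 7(1−q). From Y: 2q + 12(1−q).
Set equal: 8q = 5(1−q) → q = 5/13.

5/13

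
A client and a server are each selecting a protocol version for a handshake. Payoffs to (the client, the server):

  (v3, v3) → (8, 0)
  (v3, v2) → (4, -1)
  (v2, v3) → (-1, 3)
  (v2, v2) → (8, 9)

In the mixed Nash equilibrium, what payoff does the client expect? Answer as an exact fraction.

The server mixes with probability q on v3, chosen so the client is indifferent: 8q + 4(1−q) = (-1)q + 8(1−q) gives q = 4/13.
The client's expected payoff (from either row, since indifferent) is 8·4/13 + 4·9/13 = 68/13.

68/13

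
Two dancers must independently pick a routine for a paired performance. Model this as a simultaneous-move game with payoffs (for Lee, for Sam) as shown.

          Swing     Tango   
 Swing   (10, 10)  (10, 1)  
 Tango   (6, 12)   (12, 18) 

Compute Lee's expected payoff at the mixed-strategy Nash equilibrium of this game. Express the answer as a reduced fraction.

Sam mixes with probability q on Swing, chosen so Lee is indifferent: 10q + 10(1−q) = 6q + 12(1−q) gives q = 1/3.
Lee's expected payoff (from either row, since indifferent) is 10·1/3 + 10·2/3 = 10.

10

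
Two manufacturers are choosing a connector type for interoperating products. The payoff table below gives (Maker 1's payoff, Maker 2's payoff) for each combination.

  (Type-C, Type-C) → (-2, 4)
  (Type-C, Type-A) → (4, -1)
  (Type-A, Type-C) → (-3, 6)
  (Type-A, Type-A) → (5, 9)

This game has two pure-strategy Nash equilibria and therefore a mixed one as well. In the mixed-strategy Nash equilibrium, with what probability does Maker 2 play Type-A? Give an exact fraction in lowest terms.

Maker 2's mix q on Type-C must make Maker 1 indifferent between Type-C and Type-A.
Maker 1's payoff from Type-C: (-2)q + 4(1−q). From Type-A: (-3)q + 5(1−q).
Set equal: 1q = 1(1−q) → q = 1/2.
Probability on Type-A is 1 − 1/2 = 1/2.

1/2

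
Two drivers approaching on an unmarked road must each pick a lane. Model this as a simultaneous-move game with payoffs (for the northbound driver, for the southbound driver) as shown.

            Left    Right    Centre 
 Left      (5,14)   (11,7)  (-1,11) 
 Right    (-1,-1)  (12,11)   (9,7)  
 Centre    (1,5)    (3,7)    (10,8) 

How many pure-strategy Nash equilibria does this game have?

Both Left: the northbound driver gets 5 (best alternative 1); the southbound driver gets 14 (best alternative 11). Neither deviates — NE.
Both Right: the northbound driver gets 12 (best alternative 11); the southbound driver gets 11 (best alternative 7). Neither deviates — NE.
Both Centre: the northbound driver gets 10 (best alternative 9); the southbound driver gets 8 (best alternative 7). Neither deviates — NE.
(Right, Centre) is not a NE: the northbound driver would switch to Centre (10 > 9).
No other cell survives both best-response checks, so there are 3 pure NE.

3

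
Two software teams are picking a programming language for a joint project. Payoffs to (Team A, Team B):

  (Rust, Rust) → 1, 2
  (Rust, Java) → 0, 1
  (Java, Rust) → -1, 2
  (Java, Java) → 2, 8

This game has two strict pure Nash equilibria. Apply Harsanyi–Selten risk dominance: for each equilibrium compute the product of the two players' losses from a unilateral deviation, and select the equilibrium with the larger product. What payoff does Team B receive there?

8

At both Rust: Team A loses 1 − (-1) = 2 by deviating; Team B loses 2 − 1 = 1. Product = 2·1 = 2.
At both Java: Team A loses 2 − 0 = 2 by deviating; Team B loses 8 − 2 = 6. Product = 2·6 = 12.
12 > 2, so both Java is risk-dominant. Team B's payoff there is 8.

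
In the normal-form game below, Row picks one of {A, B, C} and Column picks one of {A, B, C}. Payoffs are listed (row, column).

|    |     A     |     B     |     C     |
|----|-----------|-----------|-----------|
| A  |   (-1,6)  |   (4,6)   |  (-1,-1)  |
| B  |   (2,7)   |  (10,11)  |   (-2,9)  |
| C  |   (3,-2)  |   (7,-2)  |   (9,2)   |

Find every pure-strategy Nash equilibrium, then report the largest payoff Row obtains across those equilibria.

10

Both B is a pure NE (Row: 10 ≥ 7; Column: 11 ≥ 9). Row gets 10.
Both C is a pure NE (Row: 9 ≥ -1; Column: 2 ≥ -2). Row gets 9.
Every other cell has a profitable deviation for at least one player. Highest of {10, 9} is 10.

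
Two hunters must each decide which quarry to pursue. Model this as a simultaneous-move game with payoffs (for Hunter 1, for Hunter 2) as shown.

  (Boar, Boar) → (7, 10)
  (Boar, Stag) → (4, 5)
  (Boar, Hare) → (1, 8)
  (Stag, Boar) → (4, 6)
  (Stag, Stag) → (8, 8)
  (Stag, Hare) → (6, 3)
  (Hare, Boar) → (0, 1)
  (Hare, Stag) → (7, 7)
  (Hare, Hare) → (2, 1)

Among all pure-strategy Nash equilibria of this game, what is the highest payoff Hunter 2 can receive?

10

Both Boar is a pure NE (Hunter 1: 7 ≥ 4; Hunter 2: 10 ≥ 8). Hunter 2 gets 10.
Both Stag is a pure NE (Hunter 1: 8 ≥ 7; Hunter 2: 8 ≥ 6). Hunter 2 gets 8.
Every other cell has a profitable deviation for at least one player. Highest of {10, 8} is 10.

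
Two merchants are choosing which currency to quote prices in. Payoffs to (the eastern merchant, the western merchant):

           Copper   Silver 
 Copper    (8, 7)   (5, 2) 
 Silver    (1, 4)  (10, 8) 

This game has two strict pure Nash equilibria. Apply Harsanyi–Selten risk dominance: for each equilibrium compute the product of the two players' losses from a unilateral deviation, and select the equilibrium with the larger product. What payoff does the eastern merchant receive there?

At both Copper: the eastern merchant loses 8 − 1 = 7 by deviating; the western merchant loses 7 − 2 = 5. Product = 7·5 = 35.
At both Silver: the eastern merchant loses 10 − 5 = 5 by deviating; the western merchant loses 8 − 4 = 4. Product = 5·4 = 20.
35 > 20, so both Copper is risk-dominant. The eastern merchant's payoff there is 8.

8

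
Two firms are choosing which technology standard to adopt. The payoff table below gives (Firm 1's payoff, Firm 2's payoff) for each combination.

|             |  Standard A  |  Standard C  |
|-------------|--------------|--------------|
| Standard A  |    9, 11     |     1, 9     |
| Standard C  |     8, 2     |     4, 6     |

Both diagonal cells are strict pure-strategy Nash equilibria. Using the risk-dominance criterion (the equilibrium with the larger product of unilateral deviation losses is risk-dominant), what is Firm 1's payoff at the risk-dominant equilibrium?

At both Standard A: Firm 1 loses 9 − 8 = 1 by deviating; Firm 2 loses 11 − 9 = 2. Product = 1·2 = 2.
At both Standard C: Firm 1 loses 4 − 1 = 3 by deviating; Firm 2 loses 6 − 2 = 4. Product = 3·4 = 12.
12 > 2, so both Standard C is risk-dominant. Firm 1's payoff there is 4.

4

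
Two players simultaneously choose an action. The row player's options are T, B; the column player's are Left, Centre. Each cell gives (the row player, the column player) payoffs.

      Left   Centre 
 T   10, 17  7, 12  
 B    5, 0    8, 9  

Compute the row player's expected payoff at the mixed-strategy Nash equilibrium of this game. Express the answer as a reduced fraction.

The column player mixes with probability q on Left, chosen so the row player is indifferent: 10q + 7(1−q) = 5q + 8(1−q) gives q = 1/6.
The row player's expected payoff (from either row, since indifferent) is 10·1/6 + 7·5/6 = 15/2.

15/2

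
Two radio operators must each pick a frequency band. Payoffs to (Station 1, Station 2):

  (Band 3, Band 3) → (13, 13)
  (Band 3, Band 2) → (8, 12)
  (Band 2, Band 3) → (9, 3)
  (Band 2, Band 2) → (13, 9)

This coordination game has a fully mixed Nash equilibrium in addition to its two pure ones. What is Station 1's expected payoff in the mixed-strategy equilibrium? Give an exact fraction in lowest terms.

97/9

Station 2 mixes with probability q on Band 3, chosen so Station 1 is indifferent: 13q + 8(1−q) = 9q + 13(1−q) gives q = 5/9.
Station 1's expected payoff (from either row, since indifferent) is 13·5/9 + 8·4/9 = 97/9.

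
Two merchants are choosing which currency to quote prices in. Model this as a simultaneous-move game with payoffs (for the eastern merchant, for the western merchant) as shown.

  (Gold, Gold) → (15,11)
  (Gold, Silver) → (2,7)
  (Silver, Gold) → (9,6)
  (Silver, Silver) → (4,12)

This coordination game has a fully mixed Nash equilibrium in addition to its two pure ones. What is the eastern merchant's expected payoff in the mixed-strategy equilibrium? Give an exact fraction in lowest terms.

The western merchant mixes with probability q on Gold, chosen so the eastern merchant is indifferent: 15q + 2(1−q) = 9q + 4(1−q) gives q = 1/4.
The eastern merchant's expected payoff (from either row, since indifferent) is 15·1/4 + 2·3/4 = 21/4.

21/4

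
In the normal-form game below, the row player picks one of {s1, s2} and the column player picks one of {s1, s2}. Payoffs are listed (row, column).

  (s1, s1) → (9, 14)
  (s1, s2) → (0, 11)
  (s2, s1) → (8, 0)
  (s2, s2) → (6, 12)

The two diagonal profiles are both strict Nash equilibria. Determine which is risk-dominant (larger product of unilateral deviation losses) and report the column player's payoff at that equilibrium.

At both s1: the row player loses 9 − 8 = 1 by deviating; the column player loses 14 − 11 = 3. Product = 1·3 = 3.
At both s2: the row player loses 6 − 0 = 6 by deviating; the column player loses 12 − 0 = 12. Product = 6·12 = 72.
72 > 3, so both s2 is risk-dominant. The column player's payoff there is 12.

12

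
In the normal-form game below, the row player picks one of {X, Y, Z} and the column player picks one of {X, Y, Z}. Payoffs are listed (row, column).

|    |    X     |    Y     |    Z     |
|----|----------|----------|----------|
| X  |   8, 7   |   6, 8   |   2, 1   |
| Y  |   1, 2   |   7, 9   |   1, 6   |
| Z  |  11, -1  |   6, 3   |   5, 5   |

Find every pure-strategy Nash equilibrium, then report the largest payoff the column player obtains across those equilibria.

9

Both Y is a pure NE (the row player: 7 ≥ 6; the column player: 9 ≥ 6). The column player gets 9.
Both Z is a pure NE (the row player: 5 ≥ 2; the column player: 5 ≥ 3). The column player gets 5.
Every other cell has a profitable deviation for at least one player. Highest of {9, 5} is 9.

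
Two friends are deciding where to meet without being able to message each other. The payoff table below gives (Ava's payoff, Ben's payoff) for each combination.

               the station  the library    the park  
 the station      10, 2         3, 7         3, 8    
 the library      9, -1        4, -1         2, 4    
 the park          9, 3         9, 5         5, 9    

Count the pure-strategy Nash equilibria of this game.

Both the park: Ava gets 5 (best alternative 3); Ben gets 9 (best alternative 5). Neither deviates — NE.
Both the library is not a NE: Ava would switch to the park (9 > 4).
No other cell survives both best-response checks, so there is 1 pure NE.

1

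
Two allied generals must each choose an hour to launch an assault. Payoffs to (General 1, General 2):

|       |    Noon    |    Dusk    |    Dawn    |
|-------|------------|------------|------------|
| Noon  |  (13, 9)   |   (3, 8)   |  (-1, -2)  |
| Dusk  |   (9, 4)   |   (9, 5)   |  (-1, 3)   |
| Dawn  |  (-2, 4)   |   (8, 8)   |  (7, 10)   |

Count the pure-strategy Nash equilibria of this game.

Both Noon: General 1 gets 13 (best alternative 9); General 2 gets 9 (best alternative 8). Neither deviates — NE.
Both Dusk: General 1 gets 9 (best alternative 8); General 2 gets 5 (best alternative 4). Neither deviates — NE.
Both Dawn: General 1 gets 7 (best alternative -1); General 2 gets 10 (best alternative 8). Neither deviates — NE.
(Dawn, Noon) is not a NE: General 1 would switch to Noon (13 > -2).
No other cell survives both best-response checks, so there are 3 pure NE.

3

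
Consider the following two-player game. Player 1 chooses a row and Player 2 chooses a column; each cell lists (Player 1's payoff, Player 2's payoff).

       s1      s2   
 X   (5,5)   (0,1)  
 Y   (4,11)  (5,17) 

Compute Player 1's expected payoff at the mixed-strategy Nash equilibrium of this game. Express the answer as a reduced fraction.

Player 2 mixes with probability q on s1, chosen so Player 1 is indifferent: 5q + 0(1−q) = 4q + 5(1−q) gives q = 5/6.
Player 1's expected payoff (from either row, since indifferent) is 5·5/6 + 0·1/6 = 25/6.

25/6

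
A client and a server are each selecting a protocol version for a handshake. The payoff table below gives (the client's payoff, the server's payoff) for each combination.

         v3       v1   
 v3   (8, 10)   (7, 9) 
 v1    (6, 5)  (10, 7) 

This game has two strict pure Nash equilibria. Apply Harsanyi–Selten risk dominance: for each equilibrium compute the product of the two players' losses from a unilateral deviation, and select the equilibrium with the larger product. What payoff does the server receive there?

7

At both v3: the client loses 8 − 6 = 2 by deviating; the server loses 10 − 9 = 1. Product = 2·1 = 2.
At both v1: the client loses 10 − 7 = 3 by deviating; the server loses 7 − 5 = 2. Product = 3·2 = 6.
6 > 2, so both v1 is risk-dominant. The server's payoff there is 7.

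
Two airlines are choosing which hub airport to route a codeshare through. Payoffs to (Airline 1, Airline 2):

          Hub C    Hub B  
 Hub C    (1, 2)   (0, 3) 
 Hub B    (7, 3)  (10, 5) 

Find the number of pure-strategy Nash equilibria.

Both Hub B: Airline 1 gets 10 (best alternative 0); Airline 2 gets 5 (best alternative 3). Neither deviates — NE.
Both Hub C is not a NE: Airline 1 would switch to Hub B (7 > 1).
No other cell survives both best-response checks, so there is 1 pure NE.

1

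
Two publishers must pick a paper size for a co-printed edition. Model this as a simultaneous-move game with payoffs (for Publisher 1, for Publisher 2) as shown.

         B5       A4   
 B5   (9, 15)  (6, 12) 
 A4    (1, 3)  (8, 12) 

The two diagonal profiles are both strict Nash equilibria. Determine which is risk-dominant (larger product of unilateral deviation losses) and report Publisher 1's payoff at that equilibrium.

At both B5: Publisher 1 loses 9 − 1 = 8 by deviating; Publisher 2 loses 15 − 12 = 3. Product = 8·3 = 24.
At both A4: Publisher 1 loses 8 − 6 = 2 by deviating; Publisher 2 loses 12 − 3 = 9. Product = 2·9 = 18.
24 > 18, so both B5 is risk-dominant. Publisher 1's payoff there is 9.

9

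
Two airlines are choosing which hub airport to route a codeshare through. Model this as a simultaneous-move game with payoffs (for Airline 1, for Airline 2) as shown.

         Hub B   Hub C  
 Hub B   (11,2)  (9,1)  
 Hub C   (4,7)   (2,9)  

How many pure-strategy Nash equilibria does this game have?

1

Both Hub B: Airline 1 gets 11 (best alternative 4); Airline 2 gets 2 (best alternative 1). Neither deviates — NE.
Both Hub C is not a NE: Airline 1 would switch to Hub B (9 > 2).
No other cell survives both best-response checks, so there is 1 pure NE.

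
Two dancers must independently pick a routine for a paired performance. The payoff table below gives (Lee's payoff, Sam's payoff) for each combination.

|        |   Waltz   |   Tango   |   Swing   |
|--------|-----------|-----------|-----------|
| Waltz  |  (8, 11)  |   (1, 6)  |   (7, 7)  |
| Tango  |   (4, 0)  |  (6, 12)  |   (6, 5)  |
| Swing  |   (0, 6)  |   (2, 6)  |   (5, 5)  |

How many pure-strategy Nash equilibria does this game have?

2

Both Waltz: Lee gets 8 (best alternative 4); Sam gets 11 (best alternative 7). Neither deviates — NE.
Both Tango: Lee gets 6 (best alternative 2); Sam gets 12 (best alternative 5). Neither deviates — NE.
Both Swing is not a NE: Lee would switch to Waltz (7 > 5).
No other cell survives both best-response checks, so there are 2 pure NE.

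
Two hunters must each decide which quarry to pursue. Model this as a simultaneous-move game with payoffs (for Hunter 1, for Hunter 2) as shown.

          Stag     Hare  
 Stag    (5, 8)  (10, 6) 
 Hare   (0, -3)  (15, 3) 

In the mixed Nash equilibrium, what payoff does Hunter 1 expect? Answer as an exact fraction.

Hunter 2 mixes with probability q on Stag, chosen so Hunter 1 is indifferent: 5q + 10(1−q) = 0q + 15(1−q) gives q = 1/2.
Hunter 1's expected payoff (from either row, since indifferent) is 5·1/2 + 10·1/2 = 15/2.

15/2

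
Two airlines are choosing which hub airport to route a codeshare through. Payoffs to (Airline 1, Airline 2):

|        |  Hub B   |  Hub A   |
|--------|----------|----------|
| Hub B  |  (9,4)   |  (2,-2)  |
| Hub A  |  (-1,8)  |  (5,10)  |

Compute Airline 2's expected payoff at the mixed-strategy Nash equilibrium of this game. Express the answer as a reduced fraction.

7

Airline 1 mixes with probability p on Hub B, chosen so Airline 2 is indifferent: 4p + 8(1−p) = (-2)p + 10(1−p) gives p = 1/4.
Airline 2's expected payoff is 4·1/4 + 8·3/4 = 7.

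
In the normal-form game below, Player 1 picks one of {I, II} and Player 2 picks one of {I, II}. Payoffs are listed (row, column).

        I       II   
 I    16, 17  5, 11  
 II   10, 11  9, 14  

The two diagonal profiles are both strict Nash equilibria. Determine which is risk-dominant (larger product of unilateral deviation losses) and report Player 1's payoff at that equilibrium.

16

At both I: Player 1 loses 16 − 10 = 6 by deviating; Player 2 loses 17 − 11 = 6. Product = 6·6 = 36.
At both II: Player 1 loses 9 − 5 = 4 by deviating; Player 2 loses 14 − 11 = 3. Product = 4·3 = 12.
36 > 12, so both I is risk-dominant. Player 1's payoff there is 16.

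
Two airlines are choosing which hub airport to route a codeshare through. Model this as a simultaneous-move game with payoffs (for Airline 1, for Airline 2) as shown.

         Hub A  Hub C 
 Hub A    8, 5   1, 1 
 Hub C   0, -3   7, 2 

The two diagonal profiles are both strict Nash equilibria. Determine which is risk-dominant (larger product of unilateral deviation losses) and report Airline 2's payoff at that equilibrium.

At both Hub A: Airline 1 loses 8 − 0 = 8 by deviating; Airline 2 loses 5 − 1 = 4. Product = 8·4 = 32.
At both Hub C: Airline 1 loses 7 − 1 = 6 by deviating; Airline 2 loses 2 − (-3) = 5. Product = 6·5 = 30.
32 > 30, so both Hub A is risk-dominant. Airline 2's payoff there is 5.

5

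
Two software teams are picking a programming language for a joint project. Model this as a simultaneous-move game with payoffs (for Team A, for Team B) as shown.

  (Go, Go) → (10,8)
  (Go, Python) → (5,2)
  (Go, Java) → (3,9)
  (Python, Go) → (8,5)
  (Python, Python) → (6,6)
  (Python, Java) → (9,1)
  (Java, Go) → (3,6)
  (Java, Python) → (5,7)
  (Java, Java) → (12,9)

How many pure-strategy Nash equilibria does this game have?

2

Both Python: Team A gets 6 (best alternative 5); Team B gets 6 (best alternative 5). Neither deviates — NE.
Both Java: Team A gets 12 (best alternative 9); Team B gets 9 (best alternative 7). Neither deviates — NE.
Both Go is not a NE: Team B would switch to Java (9 > 8).
No other cell survives both best-response checks, so there are 2 pure NE.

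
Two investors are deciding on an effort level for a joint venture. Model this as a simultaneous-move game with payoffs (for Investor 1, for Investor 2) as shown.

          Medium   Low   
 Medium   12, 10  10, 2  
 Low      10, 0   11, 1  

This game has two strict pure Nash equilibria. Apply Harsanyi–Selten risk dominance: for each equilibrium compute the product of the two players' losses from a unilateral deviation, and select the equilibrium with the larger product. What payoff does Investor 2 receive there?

At both Medium: Investor 1 loses 12 − 10 = 2 by deviating; Investor 2 loses 10 − 2 = 8. Product = 2·8 = 16.
At both Low: Investor 1 loses 11 − 10 = 1 by deviating; Investor 2 loses 1 − 0 = 1. Product = 1·1 = 1.
16 > 1, so both Medium is risk-dominant. Investor 2's payoff there is 10.

10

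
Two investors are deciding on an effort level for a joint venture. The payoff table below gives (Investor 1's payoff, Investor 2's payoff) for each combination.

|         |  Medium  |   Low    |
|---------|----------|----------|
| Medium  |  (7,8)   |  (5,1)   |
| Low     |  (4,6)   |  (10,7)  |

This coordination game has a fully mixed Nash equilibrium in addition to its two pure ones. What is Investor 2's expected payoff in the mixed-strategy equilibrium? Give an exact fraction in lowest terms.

25/4

Investor 1 mixes with probability p on Medium, chosen so Investor 2 is indifferent: 8p + 6(1−p) = 1p + 7(1−p) gives p = 1/8.
Investor 2's expected payoff is 8·1/8 + 6·7/8 = 25/4.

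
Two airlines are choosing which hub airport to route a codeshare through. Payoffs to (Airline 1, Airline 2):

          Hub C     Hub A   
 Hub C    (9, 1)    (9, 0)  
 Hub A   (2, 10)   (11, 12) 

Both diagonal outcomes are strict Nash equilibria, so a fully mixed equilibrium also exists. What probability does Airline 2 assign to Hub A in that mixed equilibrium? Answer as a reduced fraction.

Airline 2's mix q on Hub C must make Airline 1 indifferent between Hub C and Hub A.
Airline 1's payoff from Hub C: 9q + 9(1−q). From Hub A: 2q + 11(1−q).
Set equal: 7q = 2(1−q) → q = 2/9.
Probability on Hub A is 1 − 2/9 = 7/9.

7/9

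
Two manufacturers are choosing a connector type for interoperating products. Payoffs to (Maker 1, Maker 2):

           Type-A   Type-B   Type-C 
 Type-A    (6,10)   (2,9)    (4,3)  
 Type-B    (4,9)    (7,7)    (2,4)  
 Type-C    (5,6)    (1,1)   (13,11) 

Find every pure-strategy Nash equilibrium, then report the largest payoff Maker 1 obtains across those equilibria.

13

Both Type-A is a pure NE (Maker 1: 6 ≥ 5; Maker 2: 10 ≥ 9). Maker 1 gets 6.
Both Type-C is a pure NE (Maker 1: 13 ≥ 4; Maker 2: 11 ≥ 6). Maker 1 gets 13.
Every other cell has a profitable deviation for at least one player. Highest of {6, 13} is 13.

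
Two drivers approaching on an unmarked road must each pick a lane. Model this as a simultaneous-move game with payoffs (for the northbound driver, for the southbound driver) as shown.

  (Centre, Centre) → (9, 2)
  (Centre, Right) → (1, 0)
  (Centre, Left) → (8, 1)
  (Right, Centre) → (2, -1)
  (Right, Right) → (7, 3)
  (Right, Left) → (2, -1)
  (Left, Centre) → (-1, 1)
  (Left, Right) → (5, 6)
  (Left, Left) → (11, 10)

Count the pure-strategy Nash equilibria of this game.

Both Centre: the northbound driver gets 9 (best alternative 2); the southbound driver gets 2 (best alternative 1). Neither deviates — NE.
Both Right: the northbound driver gets 7 (best alternative 5); the southbound driver gets 3 (best alternative -1). Neither deviates — NE.
Both Left: the northbound driver gets 11 (best alternative 8); the southbound driver gets 10 (best alternative 6). Neither deviates — NE.
(Centre, Left) is not a NE: the northbound driver would switch to Left (11 > 8).
No other cell survives both best-response checks, so there are 3 pure NE.

3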